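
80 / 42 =40 / 21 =1.90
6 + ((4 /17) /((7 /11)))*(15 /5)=846 /119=7.11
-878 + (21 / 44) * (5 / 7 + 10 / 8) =-14033 / 16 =-877.06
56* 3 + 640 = 808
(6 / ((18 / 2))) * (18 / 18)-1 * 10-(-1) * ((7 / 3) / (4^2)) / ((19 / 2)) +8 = -601 / 456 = -1.32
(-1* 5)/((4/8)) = -10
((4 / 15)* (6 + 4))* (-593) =-1581.33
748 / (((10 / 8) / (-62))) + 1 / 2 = -371003 / 10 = -37100.30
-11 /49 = -0.22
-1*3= -3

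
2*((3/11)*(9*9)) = 486/11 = 44.18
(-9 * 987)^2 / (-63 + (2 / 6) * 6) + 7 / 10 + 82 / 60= -1183613444 / 915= -1293566.61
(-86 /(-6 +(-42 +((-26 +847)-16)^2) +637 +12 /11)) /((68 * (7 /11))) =-5203 /1698074308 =-0.00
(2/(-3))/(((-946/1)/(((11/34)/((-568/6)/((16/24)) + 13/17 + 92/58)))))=-29/17762526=-0.00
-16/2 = -8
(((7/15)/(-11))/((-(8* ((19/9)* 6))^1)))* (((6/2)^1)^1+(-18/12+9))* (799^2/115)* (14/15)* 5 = 218971543/1922800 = 113.88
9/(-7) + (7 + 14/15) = 698/105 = 6.65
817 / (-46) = -817 / 46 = -17.76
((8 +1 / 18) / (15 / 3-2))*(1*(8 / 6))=290 / 81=3.58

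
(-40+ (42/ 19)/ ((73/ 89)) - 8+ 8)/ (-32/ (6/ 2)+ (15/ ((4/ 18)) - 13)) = -310452/ 364781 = -0.85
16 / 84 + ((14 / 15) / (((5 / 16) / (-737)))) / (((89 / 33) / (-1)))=38144228 / 46725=816.36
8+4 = 12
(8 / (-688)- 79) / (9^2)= -755 / 774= -0.98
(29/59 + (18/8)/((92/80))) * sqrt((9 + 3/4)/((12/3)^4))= 1661 * sqrt(39)/21712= 0.48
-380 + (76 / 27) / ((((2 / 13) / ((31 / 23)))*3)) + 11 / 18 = -1382975 / 3726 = -371.17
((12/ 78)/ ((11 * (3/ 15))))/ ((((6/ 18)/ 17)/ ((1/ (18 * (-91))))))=-85/ 39039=-0.00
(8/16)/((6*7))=1/84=0.01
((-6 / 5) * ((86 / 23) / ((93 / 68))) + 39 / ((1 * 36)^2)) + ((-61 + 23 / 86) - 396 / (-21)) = -20918842787 / 463564080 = -45.13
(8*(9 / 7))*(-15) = -1080 / 7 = -154.29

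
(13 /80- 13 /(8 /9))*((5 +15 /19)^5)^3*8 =-483307613201390820700000000000000 /15181127029874798299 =-31836082541849.12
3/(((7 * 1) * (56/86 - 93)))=-129/27797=-0.00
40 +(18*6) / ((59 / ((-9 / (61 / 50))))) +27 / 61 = 96953 / 3599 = 26.94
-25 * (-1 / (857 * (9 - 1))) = 25 / 6856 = 0.00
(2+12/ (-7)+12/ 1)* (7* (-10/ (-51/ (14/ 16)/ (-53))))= -782.01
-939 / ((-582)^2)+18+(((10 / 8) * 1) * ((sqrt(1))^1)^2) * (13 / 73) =75086509 / 4121142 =18.22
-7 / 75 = -0.09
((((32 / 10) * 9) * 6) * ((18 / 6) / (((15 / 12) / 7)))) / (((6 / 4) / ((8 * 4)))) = 1548288 / 25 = 61931.52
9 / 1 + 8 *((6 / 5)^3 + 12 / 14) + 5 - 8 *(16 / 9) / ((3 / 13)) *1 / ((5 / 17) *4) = -418258 / 23625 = -17.70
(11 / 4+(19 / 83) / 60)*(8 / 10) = 13714 / 6225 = 2.20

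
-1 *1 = -1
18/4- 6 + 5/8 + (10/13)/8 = -81/104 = -0.78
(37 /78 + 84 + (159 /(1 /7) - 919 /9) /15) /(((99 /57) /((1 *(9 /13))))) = 60.53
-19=-19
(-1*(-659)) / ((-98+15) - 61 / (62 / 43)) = -40858 / 7769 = -5.26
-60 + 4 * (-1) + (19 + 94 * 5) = 425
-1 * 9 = -9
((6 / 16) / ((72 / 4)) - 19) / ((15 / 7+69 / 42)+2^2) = -6377 / 2616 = -2.44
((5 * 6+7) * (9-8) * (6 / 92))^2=12321 / 2116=5.82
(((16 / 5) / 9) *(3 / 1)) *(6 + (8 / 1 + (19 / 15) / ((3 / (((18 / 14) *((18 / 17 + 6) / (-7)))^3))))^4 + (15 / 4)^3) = 18367181909485482197250508181911119959983 / 6697169138290685879316597298571289660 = 2742.53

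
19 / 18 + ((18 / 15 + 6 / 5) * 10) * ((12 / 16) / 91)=2053 / 1638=1.25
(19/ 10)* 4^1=38/ 5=7.60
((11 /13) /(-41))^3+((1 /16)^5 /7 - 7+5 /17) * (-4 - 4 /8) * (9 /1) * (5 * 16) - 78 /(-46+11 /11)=769777744129369577521 /35426624476938240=21728.79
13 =13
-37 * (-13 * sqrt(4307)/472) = 481 * sqrt(4307)/472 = 66.88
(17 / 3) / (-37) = -17 / 111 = -0.15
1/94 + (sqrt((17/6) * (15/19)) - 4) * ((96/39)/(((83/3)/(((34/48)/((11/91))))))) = -178063/85822 + 238 * sqrt(3230)/17347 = -1.30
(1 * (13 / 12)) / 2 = 13 / 24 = 0.54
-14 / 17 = -0.82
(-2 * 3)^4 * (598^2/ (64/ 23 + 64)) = 55518021/ 8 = 6939752.62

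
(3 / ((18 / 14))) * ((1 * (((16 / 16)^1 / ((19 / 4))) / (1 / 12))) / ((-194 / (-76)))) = 224 / 97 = 2.31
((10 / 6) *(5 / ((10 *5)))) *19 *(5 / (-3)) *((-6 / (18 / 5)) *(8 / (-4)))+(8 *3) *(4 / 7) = -733 / 189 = -3.88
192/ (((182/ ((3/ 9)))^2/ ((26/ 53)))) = 32/ 101283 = 0.00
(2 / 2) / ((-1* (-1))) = 1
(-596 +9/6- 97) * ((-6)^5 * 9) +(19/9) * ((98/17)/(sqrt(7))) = 266 * sqrt(7)/153 +48393936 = 48393940.60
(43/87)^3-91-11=-67087799/658503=-101.88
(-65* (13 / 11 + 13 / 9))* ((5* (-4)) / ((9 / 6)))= 676000 / 297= 2276.09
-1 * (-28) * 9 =252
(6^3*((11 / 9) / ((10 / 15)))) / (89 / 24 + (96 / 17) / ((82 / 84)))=41.71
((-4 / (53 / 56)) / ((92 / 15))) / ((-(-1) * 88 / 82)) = -8610 / 13409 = -0.64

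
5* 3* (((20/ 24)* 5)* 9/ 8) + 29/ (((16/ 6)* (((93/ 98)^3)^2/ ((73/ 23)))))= 9330946972825801/ 79364129169744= 117.57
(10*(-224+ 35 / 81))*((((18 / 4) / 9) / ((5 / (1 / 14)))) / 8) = -2587 / 1296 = -2.00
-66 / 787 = -0.08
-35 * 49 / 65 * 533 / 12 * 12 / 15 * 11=-154693 / 15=-10312.87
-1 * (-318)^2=-101124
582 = 582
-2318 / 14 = -1159 / 7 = -165.57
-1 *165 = -165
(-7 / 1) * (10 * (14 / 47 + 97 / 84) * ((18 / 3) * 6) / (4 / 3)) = -258075 / 94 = -2745.48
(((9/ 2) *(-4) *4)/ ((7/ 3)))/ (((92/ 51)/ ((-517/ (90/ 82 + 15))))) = 884493/ 1610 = 549.37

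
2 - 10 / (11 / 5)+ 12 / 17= -344 / 187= -1.84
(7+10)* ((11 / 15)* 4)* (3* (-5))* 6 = -4488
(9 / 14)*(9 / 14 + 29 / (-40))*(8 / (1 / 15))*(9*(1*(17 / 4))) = -95013 / 392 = -242.38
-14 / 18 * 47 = -329 / 9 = -36.56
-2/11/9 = -2/99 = -0.02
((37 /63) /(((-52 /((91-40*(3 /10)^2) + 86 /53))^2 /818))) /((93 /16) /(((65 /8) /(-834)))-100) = -8422048407373 /4166886218040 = -2.02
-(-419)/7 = 419/7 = 59.86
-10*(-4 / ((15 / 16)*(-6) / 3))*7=-448 / 3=-149.33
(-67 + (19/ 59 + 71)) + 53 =3382/ 59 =57.32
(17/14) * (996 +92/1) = 9248/7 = 1321.14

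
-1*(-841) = 841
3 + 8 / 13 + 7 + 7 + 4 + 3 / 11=3130 / 143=21.89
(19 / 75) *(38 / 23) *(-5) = -2.09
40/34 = 1.18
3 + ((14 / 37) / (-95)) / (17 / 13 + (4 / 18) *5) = 2982597 / 994745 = 3.00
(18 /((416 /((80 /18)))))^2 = 25 /676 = 0.04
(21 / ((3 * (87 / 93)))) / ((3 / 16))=3472 / 87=39.91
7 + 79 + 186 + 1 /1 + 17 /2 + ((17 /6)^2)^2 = 448345 /1296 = 345.95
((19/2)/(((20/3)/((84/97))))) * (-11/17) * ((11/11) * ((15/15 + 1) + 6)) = -52668/8245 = -6.39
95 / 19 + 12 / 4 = 8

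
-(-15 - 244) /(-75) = -3.45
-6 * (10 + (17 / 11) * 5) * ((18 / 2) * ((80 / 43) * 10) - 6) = -8122140 / 473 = -17171.54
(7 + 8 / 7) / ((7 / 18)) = 1026 / 49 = 20.94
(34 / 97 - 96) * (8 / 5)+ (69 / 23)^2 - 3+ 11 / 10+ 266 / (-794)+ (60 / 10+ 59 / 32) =-852930837 / 6161440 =-138.43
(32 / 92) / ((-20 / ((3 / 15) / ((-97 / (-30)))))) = -12 / 11155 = -0.00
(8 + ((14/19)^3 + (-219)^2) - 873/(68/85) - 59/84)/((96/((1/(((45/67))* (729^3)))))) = 226198052981/120535905200553360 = 0.00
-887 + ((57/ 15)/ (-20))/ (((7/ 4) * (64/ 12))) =-2483657/ 2800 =-887.02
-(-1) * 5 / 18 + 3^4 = 1463 / 18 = 81.28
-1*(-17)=17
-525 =-525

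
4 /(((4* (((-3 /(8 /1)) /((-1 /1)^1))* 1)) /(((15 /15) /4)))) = 2 /3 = 0.67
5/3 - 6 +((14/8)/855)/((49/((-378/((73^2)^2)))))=-70143655279/16186997370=-4.33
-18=-18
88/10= 44/5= 8.80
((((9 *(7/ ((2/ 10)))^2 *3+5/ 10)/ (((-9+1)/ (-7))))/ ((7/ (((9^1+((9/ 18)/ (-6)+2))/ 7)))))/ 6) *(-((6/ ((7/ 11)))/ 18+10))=-1915137601/ 169344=-11309.16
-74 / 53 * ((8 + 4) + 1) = -962 / 53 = -18.15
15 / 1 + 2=17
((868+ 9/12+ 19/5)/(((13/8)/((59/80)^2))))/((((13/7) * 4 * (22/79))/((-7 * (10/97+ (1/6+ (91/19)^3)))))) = -6892367935788505779/63325975398400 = -108839.51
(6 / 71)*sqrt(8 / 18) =0.06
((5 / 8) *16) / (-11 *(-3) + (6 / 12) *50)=5 / 29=0.17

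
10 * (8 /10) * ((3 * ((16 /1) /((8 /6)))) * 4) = 1152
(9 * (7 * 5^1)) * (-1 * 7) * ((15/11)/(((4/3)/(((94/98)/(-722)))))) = 95175/31768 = 3.00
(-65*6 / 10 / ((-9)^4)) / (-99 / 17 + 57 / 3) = -221 / 489888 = -0.00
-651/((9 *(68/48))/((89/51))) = -77252/867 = -89.10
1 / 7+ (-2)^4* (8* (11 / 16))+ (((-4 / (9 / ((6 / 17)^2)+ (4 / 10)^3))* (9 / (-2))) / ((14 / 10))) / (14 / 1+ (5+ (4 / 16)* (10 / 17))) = 4841534573 / 54922483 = 88.15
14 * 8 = 112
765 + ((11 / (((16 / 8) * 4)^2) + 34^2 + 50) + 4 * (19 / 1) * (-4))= 106699 / 64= 1667.17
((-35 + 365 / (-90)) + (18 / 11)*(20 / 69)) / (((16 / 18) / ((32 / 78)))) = -175699 / 9867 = -17.81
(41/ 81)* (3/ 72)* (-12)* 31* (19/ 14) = -24149/ 2268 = -10.65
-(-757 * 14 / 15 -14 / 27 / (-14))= 95377 / 135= 706.50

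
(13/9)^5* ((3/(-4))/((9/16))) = -1485172/177147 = -8.38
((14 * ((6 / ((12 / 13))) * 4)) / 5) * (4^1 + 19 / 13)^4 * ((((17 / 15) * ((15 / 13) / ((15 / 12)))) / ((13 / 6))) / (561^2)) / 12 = 1423054136 / 171843682725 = 0.01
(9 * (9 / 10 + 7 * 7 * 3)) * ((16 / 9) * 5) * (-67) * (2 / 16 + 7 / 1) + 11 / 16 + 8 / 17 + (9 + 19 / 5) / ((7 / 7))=-7681670377 / 1360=-5648287.04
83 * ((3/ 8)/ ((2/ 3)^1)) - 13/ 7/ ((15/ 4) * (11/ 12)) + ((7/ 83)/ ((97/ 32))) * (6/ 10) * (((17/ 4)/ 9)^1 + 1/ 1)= 6869557427/ 148782480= 46.17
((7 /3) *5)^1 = 35 /3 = 11.67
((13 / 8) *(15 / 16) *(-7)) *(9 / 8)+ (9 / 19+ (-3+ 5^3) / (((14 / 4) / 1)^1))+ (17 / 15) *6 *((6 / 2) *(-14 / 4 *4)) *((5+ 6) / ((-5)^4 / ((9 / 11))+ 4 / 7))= 37086534011 / 1929159680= 19.22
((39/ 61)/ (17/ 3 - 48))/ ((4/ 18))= -1053/ 15494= -0.07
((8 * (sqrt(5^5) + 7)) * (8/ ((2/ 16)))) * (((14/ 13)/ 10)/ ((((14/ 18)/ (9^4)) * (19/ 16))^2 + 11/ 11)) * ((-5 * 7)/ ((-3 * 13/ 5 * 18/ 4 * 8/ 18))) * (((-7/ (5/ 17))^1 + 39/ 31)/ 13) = -13492.99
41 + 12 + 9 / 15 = 268 / 5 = 53.60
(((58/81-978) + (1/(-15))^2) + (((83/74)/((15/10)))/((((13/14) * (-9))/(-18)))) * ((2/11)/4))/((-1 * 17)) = 10470057031/182142675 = 57.48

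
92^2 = 8464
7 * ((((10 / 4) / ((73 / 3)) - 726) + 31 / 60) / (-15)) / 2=22240169 / 131400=169.26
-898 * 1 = -898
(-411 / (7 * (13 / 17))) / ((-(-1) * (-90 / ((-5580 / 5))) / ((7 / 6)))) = -72199 / 65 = -1110.75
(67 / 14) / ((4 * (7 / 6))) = 201 / 196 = 1.03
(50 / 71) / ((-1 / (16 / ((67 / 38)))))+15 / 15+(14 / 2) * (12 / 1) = 373945 / 4757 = 78.61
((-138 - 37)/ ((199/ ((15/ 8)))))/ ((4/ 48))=-19.79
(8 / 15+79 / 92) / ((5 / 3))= 1921 / 2300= 0.84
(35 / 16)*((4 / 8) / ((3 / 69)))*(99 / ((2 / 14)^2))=3905055 / 32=122032.97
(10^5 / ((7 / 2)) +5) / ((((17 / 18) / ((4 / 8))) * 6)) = 600105 / 238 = 2521.45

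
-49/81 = -0.60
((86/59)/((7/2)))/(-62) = -86/12803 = -0.01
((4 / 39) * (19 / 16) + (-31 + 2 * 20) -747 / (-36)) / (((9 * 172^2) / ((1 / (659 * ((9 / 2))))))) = 1165 / 30793704552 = 0.00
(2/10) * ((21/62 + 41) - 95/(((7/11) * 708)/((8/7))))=22099319/2688630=8.22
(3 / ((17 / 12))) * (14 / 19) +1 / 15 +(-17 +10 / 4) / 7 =-30143 / 67830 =-0.44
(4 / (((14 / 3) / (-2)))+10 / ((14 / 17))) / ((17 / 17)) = 73 / 7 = 10.43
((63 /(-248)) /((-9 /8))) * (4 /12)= 7 /93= 0.08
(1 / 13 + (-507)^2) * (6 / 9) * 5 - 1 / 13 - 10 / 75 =55693953 / 65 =856830.05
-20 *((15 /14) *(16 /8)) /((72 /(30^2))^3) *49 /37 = -8203125 /74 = -110853.04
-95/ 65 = -19/ 13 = -1.46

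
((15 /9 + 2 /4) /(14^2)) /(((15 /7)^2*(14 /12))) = 13 /6300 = 0.00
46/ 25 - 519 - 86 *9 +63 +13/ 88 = -2701627/ 2200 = -1228.01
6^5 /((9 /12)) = 10368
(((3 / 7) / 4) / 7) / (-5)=-3 / 980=-0.00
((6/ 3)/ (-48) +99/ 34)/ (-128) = -1171/ 52224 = -0.02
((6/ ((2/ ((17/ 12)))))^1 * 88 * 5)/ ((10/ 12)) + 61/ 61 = 2245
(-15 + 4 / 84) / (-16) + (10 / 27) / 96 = 0.94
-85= -85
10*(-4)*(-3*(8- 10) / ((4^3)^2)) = -15 / 256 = -0.06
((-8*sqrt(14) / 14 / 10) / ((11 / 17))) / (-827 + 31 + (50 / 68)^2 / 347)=13638488*sqrt(14) / 122930672095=0.00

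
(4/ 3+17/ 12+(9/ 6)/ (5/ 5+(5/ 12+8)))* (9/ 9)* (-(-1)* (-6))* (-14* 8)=220920/ 113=1955.04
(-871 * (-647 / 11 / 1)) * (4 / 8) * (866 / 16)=244011521 / 176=1386429.10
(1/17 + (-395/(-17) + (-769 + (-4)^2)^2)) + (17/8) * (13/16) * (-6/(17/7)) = 616926495/1088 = 567028.03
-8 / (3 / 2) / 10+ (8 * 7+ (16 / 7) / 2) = 5944 / 105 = 56.61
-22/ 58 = -11/ 29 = -0.38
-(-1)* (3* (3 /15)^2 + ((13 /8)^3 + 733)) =9438861 /12800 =737.41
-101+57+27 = -17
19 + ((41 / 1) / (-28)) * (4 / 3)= 17.05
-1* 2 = -2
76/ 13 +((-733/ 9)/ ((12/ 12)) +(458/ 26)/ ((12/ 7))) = -65.32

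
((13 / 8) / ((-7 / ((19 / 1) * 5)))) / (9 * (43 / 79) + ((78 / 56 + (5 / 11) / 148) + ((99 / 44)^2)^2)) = -1270686560 / 1839377807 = -0.69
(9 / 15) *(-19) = -57 / 5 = -11.40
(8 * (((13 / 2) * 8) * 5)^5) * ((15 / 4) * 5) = 178220640000000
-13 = -13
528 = 528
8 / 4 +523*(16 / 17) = 8402 / 17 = 494.24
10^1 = 10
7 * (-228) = -1596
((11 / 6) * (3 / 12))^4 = 14641 / 331776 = 0.04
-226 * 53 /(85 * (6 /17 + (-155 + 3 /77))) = 461153 /505955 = 0.91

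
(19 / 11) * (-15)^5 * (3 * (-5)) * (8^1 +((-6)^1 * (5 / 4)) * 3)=-285283380.68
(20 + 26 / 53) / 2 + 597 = 32184 / 53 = 607.25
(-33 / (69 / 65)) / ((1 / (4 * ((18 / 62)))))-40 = -54260 / 713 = -76.10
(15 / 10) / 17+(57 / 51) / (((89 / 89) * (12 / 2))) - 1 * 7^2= -48.73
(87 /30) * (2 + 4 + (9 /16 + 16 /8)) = 3973 /160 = 24.83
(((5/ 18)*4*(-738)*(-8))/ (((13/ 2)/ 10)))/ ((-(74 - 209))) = 26240/ 351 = 74.76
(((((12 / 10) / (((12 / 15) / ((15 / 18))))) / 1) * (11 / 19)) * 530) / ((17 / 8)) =58300 / 323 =180.50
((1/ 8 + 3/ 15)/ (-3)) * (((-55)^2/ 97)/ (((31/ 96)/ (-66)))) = 2076360/ 3007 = 690.51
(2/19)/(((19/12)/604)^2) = 105067008/6859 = 15318.12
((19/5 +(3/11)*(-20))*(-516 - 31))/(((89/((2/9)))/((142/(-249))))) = -14136668/10969695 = -1.29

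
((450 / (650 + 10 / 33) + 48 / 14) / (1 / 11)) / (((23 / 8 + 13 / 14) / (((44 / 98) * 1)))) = 5.35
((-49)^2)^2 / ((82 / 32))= 92236816 / 41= 2249678.44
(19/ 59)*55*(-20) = -20900/ 59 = -354.24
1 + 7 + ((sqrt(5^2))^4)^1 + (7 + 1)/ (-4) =631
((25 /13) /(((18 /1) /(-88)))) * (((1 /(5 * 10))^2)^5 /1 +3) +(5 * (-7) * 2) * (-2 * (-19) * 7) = -2130703125000000000011 /114257812500000000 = -18648.21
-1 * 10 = -10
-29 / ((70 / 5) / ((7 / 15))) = -29 / 30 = -0.97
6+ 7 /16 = 103 /16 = 6.44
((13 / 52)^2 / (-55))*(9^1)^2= -81 / 880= -0.09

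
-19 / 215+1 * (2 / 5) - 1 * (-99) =21352 / 215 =99.31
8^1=8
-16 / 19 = -0.84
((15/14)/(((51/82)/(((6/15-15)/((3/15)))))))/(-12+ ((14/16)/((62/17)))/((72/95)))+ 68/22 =7566879874/546165851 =13.85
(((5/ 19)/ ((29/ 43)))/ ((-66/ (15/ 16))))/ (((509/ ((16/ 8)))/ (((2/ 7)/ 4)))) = -1075/ 691050976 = -0.00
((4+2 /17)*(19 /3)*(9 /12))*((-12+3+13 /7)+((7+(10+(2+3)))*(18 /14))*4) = 35245 /17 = 2073.24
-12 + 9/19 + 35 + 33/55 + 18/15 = 25.27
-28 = -28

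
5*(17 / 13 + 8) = 605 / 13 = 46.54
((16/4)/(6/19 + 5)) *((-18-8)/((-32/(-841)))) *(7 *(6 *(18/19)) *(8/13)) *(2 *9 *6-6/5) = -679030128/505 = -1344614.11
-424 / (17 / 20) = -8480 / 17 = -498.82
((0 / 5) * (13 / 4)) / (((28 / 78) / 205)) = 0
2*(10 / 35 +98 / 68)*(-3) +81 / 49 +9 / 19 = -130329 / 15827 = -8.23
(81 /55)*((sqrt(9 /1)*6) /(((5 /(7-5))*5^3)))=2916 /34375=0.08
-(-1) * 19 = 19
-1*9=-9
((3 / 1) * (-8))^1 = -24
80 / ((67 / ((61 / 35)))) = 976 / 469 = 2.08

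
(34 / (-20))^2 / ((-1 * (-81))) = 289 / 8100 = 0.04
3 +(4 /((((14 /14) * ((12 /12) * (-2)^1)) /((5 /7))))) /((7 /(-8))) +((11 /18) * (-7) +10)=10.35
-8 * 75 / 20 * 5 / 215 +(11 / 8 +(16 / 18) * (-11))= -28175 / 3096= -9.10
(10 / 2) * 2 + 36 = 46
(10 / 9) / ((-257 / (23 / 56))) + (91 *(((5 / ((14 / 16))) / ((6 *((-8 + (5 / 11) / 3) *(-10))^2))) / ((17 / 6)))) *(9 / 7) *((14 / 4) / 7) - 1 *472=-174298164317779 / 369276880140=-472.00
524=524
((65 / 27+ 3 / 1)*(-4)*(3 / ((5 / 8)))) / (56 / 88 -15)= 25696 / 3555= 7.23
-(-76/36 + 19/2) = -133/18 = -7.39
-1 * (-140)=140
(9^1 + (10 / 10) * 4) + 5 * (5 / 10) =31 / 2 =15.50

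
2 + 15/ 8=3.88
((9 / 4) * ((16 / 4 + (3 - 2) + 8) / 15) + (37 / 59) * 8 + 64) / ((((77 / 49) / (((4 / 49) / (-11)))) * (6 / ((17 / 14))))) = -0.07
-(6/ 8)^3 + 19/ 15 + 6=6571/ 960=6.84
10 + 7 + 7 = 24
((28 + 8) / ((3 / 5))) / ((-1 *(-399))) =20 / 133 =0.15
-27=-27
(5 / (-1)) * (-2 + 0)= 10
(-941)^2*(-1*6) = -5312886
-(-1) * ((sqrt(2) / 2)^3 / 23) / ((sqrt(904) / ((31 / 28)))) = 31 * sqrt(113) / 582176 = 0.00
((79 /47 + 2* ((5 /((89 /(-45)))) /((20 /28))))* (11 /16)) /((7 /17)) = -4222273 /468496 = -9.01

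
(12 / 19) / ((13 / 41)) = 492 / 247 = 1.99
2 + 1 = 3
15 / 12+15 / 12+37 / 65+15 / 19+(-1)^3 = 2.86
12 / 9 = 4 / 3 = 1.33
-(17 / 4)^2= -289 / 16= -18.06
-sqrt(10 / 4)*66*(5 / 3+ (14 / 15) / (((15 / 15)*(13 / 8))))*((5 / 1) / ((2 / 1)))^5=-3004375*sqrt(10) / 416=-22838.14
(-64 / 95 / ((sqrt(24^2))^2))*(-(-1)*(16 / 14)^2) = -64 / 41895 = -0.00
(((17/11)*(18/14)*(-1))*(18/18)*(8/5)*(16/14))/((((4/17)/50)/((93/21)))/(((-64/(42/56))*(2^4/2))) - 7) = 26421166080/50902308919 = 0.52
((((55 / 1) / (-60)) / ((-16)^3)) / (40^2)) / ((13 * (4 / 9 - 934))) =-0.00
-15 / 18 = -5 / 6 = -0.83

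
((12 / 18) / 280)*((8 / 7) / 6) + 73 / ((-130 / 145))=-4667959 / 57330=-81.42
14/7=2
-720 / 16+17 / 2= -73 / 2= -36.50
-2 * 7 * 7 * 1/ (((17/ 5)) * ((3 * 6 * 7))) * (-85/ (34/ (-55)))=-9625/ 306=-31.45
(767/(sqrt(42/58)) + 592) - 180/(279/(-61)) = 19572/31 + 767* sqrt(609)/21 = 1532.69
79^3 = 493039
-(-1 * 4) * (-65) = -260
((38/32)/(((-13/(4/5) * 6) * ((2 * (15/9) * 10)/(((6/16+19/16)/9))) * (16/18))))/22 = -19/5857280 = -0.00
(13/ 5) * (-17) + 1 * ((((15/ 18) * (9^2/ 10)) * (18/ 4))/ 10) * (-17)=-7667/ 80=-95.84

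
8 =8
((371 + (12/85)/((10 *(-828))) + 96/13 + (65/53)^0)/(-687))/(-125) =289261787/65475393750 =0.00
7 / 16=0.44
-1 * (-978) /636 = 1.54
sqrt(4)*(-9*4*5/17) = -360/17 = -21.18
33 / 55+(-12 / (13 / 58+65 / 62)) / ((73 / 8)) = -22623 / 52195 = -0.43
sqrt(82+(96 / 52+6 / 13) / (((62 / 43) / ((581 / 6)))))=3 * sqrt(17105738) / 806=15.39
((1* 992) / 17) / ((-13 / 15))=-14880 / 221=-67.33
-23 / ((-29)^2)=-0.03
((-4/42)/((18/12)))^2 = 16/3969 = 0.00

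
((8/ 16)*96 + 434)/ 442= 241/ 221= 1.09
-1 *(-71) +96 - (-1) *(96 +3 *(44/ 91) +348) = 55733/ 91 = 612.45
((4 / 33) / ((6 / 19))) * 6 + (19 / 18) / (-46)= 2.28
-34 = -34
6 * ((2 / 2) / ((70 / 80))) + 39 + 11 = 398 / 7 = 56.86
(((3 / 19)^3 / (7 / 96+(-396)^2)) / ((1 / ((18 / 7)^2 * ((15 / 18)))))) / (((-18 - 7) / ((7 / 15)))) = -0.00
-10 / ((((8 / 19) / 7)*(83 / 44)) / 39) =-285285 / 83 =-3437.17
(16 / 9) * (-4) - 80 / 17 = -1808 / 153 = -11.82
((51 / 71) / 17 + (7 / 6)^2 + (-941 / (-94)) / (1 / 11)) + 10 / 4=13697497 / 120132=114.02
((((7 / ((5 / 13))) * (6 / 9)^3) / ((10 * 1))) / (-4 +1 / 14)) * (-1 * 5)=5096 / 7425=0.69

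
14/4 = 7/2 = 3.50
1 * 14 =14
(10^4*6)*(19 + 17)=2160000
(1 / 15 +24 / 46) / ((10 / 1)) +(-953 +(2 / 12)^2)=-952.91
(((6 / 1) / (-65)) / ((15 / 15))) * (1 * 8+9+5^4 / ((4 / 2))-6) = -1941 / 65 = -29.86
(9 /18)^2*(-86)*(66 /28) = -1419 /28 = -50.68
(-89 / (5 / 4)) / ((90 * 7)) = -178 / 1575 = -0.11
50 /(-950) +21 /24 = 125 /152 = 0.82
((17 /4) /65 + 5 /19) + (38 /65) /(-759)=1228969 /3749460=0.33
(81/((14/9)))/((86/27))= 19683/1204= 16.35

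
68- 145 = -77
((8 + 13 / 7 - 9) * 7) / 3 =2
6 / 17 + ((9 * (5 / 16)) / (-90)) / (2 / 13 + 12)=30115 / 85952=0.35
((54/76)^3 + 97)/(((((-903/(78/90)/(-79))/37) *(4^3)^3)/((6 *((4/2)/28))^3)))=87000344457/1060775038812160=0.00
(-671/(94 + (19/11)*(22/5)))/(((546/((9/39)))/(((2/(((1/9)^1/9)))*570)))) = -77450175/300482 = -257.75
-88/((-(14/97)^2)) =206998/49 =4224.45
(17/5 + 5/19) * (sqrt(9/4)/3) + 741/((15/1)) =4867/95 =51.23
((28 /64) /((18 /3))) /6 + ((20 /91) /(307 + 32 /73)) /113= 538770181 /44310022848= 0.01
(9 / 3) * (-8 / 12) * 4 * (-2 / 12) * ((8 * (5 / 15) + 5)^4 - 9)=1116448 / 243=4594.44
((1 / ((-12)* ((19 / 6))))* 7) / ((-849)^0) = -7 / 38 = -0.18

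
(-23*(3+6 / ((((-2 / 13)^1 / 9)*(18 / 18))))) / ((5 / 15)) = 24012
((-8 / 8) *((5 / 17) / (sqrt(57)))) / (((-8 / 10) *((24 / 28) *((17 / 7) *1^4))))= 1225 *sqrt(57) / 395352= 0.02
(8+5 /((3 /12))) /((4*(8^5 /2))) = 7 /16384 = 0.00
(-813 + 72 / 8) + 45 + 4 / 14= -758.71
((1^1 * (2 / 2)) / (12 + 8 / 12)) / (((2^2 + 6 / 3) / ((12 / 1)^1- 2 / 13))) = 77 / 494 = 0.16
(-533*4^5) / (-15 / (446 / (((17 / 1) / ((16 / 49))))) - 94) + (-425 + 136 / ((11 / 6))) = 40205715171 / 7516069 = 5349.30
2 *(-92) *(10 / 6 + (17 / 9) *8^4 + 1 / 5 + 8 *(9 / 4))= -64225936 / 45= -1427243.02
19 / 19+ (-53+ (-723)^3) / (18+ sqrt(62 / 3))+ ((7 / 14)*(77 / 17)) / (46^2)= -146826103526601 / 6546904+ 37793312*sqrt(186) / 91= -16762711.00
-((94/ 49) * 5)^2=-220900/ 2401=-92.00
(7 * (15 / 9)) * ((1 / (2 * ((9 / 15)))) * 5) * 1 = 875 / 18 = 48.61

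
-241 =-241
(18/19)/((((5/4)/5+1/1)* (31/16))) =1152/2945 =0.39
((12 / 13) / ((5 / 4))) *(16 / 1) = 768 / 65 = 11.82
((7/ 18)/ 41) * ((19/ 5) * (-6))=-133/ 615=-0.22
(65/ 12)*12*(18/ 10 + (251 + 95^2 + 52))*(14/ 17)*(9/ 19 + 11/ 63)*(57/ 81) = 941190224/ 4131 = 227835.93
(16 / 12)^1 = 1.33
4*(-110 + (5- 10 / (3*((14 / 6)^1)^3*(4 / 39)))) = -147570 / 343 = -430.23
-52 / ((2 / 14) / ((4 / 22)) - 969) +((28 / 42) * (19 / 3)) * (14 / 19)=386092 / 121995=3.16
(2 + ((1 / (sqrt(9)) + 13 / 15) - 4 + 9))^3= 68921 / 125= 551.37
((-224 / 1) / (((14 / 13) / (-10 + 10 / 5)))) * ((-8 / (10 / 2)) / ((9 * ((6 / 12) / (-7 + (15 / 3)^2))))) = -53248 / 5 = -10649.60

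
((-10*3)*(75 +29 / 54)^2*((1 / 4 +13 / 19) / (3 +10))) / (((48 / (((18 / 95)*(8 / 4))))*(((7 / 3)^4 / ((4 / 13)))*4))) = -1181315111 / 4687443488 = -0.25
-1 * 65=-65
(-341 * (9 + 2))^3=-52776573751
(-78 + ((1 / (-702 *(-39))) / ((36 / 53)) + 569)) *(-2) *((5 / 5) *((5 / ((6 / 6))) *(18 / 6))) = -2419667905 / 164268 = -14730.00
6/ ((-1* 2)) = -3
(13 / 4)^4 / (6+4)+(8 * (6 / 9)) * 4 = 249523 / 7680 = 32.49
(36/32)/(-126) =-1/112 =-0.01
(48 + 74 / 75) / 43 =3674 / 3225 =1.14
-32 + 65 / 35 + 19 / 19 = -204 / 7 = -29.14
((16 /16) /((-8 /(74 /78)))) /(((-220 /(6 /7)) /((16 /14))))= 37 /70070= 0.00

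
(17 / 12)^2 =289 / 144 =2.01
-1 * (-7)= 7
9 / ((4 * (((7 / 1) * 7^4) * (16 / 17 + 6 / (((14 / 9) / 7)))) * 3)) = 51 / 31933300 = 0.00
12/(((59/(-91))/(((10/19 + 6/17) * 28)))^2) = 6283719257088/363169249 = 17302.45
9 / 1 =9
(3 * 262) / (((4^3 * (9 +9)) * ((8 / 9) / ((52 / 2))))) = 5109 / 256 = 19.96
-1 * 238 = -238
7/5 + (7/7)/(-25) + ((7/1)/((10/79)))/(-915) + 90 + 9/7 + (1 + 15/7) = 6131387/64050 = 95.73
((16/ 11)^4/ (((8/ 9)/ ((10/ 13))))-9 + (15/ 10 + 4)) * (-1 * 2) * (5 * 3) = -2133435/ 190333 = -11.21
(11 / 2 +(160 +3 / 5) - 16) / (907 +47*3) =1501 / 10480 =0.14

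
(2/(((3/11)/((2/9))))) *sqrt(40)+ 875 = 88 *sqrt(10)/27+ 875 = 885.31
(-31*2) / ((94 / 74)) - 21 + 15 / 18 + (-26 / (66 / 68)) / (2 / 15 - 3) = -7953883 / 133386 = -59.63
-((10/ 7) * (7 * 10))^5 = -10000000000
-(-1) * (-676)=-676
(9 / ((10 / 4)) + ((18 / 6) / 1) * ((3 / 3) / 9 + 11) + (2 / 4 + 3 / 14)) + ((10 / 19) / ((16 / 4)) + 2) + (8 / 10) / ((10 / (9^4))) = 11264951 / 19950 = 564.66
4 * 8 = 32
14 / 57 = 0.25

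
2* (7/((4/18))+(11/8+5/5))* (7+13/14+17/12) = 212735/336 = 633.14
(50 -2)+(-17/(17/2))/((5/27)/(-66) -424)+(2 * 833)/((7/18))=3273145800/755573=4332.00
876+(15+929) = 1820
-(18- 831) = 813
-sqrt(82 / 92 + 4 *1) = -15 *sqrt(46) / 46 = -2.21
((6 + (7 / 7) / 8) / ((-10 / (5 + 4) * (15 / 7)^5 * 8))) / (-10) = 823543 / 540000000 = 0.00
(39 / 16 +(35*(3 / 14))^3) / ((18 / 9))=6789 / 32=212.16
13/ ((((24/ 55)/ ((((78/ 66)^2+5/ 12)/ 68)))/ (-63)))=-50.05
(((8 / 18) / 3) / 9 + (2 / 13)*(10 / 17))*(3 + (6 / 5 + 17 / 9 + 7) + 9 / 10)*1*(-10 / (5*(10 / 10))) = -2.99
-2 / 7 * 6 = -12 / 7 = -1.71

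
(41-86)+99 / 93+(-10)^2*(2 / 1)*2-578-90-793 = -34253 / 31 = -1104.94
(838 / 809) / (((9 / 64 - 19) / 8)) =-429056 / 976463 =-0.44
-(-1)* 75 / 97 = 75 / 97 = 0.77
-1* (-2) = 2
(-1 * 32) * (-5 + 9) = -128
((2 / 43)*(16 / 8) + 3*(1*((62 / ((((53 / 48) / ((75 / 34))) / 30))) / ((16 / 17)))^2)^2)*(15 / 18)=618289093409853594529810 / 1017872049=607433020699690.71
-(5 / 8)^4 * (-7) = 1.07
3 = 3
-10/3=-3.33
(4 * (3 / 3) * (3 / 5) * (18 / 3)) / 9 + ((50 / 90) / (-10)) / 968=139387 / 87120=1.60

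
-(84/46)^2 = -1764/529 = -3.33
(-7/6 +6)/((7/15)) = 145/14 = 10.36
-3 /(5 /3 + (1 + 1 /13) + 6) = -117 /341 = -0.34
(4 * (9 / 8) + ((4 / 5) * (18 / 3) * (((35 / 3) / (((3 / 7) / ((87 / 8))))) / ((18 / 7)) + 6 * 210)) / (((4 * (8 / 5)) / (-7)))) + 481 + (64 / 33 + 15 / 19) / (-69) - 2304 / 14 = -133706082305 / 19381824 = -6898.53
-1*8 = -8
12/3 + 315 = 319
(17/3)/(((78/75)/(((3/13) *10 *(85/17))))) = 10625/169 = 62.87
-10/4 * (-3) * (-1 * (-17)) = 255/2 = 127.50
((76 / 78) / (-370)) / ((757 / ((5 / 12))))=-19 / 13108212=-0.00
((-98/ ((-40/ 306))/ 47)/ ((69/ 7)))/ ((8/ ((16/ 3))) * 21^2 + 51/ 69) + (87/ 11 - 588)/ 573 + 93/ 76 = 244338451773/ 1143089347180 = 0.21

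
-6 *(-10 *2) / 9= 40 / 3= 13.33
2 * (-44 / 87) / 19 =-0.05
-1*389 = -389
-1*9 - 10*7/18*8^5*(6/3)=-2293841/9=-254871.22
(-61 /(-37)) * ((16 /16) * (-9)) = -549 /37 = -14.84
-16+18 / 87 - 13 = -835 / 29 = -28.79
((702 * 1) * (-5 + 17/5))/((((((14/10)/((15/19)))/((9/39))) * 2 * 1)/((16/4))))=-38880/133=-292.33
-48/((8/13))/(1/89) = -6942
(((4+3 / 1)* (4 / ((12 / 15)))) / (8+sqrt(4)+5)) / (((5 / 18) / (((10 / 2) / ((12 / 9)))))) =63 / 2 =31.50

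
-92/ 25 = -3.68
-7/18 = -0.39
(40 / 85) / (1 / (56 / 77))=64 / 187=0.34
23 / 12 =1.92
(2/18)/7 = 1/63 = 0.02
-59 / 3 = -19.67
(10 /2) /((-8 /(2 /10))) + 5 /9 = 31 /72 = 0.43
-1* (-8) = 8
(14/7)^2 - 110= -106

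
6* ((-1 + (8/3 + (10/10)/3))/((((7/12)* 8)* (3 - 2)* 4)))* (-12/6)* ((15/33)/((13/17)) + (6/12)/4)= -7407/8008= -0.92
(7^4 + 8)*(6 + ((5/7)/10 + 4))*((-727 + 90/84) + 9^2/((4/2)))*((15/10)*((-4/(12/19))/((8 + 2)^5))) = 15482452689/9800000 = 1579.84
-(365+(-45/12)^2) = -6065/16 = -379.06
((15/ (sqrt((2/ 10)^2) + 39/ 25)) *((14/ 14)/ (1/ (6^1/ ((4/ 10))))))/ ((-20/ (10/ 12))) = -1875/ 352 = -5.33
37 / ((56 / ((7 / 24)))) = 37 / 192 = 0.19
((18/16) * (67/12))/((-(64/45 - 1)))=-9045/608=-14.88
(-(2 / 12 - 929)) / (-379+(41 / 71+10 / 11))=-4352513 / 1769028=-2.46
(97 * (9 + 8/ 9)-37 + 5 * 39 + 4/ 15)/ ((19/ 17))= 854879/ 855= 999.86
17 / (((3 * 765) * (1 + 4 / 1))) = 1 / 675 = 0.00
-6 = -6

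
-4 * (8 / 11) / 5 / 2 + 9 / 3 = 149 / 55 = 2.71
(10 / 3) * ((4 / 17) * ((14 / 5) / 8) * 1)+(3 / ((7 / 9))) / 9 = 251 / 357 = 0.70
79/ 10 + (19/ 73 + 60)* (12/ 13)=602851/ 9490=63.52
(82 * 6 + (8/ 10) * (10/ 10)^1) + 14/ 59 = 145446/ 295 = 493.04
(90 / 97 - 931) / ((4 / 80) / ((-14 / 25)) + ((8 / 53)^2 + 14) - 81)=14191494968 / 1023333413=13.87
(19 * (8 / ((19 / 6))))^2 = 2304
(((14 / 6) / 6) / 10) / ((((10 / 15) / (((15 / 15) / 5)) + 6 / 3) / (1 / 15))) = 0.00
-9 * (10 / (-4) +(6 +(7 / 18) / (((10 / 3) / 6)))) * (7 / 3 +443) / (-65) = 84168 / 325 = 258.98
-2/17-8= -138/17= -8.12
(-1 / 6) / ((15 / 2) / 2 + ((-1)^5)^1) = -2 / 33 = -0.06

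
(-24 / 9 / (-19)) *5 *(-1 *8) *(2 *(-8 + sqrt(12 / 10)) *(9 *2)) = 1395.45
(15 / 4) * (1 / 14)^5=15 / 2151296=0.00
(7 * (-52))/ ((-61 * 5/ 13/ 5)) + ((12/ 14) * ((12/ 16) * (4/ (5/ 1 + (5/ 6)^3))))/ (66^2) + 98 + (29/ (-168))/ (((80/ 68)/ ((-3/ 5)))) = 1749838148833/ 9961397600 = 175.66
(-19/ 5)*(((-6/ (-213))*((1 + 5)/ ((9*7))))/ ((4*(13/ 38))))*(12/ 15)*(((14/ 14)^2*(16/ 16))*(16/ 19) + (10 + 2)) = -37088/ 484575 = -0.08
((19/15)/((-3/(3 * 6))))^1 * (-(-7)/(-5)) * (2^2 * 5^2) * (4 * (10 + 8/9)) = 417088/9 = 46343.11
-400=-400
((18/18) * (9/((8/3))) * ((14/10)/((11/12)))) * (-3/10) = -1701/1100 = -1.55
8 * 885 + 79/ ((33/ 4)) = 233956/ 33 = 7089.58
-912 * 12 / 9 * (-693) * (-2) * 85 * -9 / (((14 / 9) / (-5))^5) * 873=-927229060760062500 / 2401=-386184531761791.96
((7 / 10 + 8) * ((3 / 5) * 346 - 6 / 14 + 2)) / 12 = 212309 / 1400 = 151.65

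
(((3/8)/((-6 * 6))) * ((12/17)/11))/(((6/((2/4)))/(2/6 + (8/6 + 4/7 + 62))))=-1349/376992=-0.00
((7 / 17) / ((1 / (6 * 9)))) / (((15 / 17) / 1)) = 126 / 5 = 25.20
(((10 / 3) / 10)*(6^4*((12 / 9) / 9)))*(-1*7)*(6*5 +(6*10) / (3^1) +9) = -26432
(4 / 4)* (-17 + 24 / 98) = -821 / 49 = -16.76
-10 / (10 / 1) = -1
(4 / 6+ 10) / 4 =8 / 3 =2.67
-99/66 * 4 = -6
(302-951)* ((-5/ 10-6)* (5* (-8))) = -168740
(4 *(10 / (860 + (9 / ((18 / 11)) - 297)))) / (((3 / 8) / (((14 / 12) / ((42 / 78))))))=4160 / 10233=0.41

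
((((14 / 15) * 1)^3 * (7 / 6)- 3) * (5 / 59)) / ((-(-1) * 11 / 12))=-83084 / 438075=-0.19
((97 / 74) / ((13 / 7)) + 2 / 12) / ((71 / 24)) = 10072 / 34151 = 0.29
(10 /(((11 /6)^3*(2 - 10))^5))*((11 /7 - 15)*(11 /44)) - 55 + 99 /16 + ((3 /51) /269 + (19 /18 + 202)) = 2970012293245165301696419 /19255376325767674199184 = 154.24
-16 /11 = -1.45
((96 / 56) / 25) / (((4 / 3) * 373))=9 / 65275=0.00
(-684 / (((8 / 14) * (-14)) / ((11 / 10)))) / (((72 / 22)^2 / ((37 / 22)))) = 85063 / 5760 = 14.77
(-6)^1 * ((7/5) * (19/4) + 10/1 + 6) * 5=-1359/2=-679.50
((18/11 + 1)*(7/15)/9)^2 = 41209/2205225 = 0.02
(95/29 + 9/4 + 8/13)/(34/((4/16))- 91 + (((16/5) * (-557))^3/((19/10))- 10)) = -4398975/2134798385017948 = -0.00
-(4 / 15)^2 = -16 / 225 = -0.07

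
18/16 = 9/8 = 1.12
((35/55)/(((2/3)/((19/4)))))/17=399/1496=0.27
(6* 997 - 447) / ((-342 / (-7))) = 4305 / 38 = 113.29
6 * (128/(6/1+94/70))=26880/257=104.59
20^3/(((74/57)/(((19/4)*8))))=8664000/37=234162.16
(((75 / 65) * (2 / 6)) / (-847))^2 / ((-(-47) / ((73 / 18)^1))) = 1825 / 102570834366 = 0.00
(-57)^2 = 3249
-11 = -11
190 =190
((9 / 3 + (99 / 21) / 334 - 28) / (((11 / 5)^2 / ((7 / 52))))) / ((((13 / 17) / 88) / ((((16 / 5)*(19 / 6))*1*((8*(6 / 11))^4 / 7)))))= -1335504816046080 / 31817396611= -41974.04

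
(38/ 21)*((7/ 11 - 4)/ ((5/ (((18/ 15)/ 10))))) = -0.15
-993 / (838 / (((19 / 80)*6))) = -56601 / 33520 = -1.69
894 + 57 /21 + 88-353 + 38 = 4688 /7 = 669.71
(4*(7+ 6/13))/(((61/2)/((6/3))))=1552/793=1.96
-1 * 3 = -3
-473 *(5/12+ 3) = -19393/12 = -1616.08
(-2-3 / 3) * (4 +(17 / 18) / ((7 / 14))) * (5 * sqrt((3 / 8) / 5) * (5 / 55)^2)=-53 * sqrt(30) / 1452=-0.20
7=7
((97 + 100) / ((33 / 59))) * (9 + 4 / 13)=3278.28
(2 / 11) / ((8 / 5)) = 5 / 44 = 0.11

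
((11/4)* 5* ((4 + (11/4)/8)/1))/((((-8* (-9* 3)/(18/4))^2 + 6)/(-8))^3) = -139/56029050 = -0.00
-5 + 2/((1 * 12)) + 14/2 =13/6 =2.17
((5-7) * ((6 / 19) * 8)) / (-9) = 32 / 57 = 0.56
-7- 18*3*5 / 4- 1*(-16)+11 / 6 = -170 / 3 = -56.67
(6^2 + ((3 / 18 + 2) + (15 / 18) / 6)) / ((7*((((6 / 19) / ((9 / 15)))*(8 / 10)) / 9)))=3743 / 32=116.97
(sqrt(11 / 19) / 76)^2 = 11 / 109744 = 0.00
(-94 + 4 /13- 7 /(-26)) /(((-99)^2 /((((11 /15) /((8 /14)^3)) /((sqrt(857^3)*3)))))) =-833147*sqrt(857) /49001027137920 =-0.00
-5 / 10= -1 / 2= -0.50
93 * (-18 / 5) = -334.80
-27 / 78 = -9 / 26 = -0.35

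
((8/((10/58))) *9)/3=696/5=139.20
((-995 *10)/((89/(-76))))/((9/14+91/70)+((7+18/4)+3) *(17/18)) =50148000/92293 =543.36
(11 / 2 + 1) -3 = 7 / 2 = 3.50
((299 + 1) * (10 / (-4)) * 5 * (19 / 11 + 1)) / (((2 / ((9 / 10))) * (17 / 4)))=-202500 / 187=-1082.89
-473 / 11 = -43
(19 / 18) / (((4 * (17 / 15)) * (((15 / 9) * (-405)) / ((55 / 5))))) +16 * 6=5287471 / 55080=96.00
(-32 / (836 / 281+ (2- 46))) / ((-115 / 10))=-2248 / 33143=-0.07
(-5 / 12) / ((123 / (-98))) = 245 / 738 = 0.33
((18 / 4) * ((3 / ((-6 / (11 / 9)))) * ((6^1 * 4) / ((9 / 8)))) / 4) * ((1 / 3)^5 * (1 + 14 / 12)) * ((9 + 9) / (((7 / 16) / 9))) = -9152 / 189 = -48.42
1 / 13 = 0.08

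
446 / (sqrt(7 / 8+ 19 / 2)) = 138.47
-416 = -416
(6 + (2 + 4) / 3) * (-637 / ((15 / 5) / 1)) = -5096 / 3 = -1698.67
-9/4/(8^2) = -9/256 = -0.04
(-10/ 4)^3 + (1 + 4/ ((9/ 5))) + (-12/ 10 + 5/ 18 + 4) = -373/ 40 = -9.32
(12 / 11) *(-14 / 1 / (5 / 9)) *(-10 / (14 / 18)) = 3888 / 11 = 353.45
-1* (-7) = 7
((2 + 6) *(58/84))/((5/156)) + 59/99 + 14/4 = 1222721/6930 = 176.44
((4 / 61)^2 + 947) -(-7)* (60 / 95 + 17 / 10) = 681061391 / 706990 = 963.33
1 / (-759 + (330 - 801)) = -1 / 1230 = -0.00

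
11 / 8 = 1.38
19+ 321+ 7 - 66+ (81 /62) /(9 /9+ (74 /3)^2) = 95560399 /340070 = 281.00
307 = 307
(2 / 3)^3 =8 / 27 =0.30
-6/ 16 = -3/ 8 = -0.38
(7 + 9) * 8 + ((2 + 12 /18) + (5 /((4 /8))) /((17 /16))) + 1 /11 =78635 /561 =140.17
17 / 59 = 0.29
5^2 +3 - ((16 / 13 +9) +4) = 179 / 13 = 13.77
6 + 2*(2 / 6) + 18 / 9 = 26 / 3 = 8.67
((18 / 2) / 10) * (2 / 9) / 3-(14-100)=1291 / 15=86.07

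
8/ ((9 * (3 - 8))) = -8/ 45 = -0.18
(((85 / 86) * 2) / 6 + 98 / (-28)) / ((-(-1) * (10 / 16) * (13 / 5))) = -3272 / 1677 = -1.95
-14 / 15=-0.93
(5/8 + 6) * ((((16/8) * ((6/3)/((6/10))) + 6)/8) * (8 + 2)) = 5035/48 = 104.90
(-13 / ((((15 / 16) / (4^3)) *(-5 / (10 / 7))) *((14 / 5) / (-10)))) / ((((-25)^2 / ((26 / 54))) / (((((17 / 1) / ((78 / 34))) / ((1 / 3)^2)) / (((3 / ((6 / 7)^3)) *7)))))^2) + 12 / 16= 0.75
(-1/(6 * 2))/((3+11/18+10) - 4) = -3/346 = -0.01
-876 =-876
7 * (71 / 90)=497 / 90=5.52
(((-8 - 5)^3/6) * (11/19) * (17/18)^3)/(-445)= 118732471/295857360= 0.40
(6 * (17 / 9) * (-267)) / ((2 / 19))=-28747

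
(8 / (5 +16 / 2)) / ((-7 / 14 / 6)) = -96 / 13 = -7.38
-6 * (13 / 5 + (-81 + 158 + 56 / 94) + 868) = -1336956 / 235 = -5689.17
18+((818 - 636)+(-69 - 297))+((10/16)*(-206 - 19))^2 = 19609.39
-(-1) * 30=30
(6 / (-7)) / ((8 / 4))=-3 / 7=-0.43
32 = 32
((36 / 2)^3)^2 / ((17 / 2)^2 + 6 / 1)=136048896 / 313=434661.01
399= 399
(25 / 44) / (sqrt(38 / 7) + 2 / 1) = -35 / 44 + 5 * sqrt(266) / 88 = 0.13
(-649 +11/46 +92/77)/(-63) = 2293679/223146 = 10.28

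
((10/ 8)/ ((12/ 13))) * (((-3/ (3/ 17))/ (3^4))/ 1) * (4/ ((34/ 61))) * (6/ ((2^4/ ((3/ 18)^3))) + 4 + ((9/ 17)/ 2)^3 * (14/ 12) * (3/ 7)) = -45005561185/ 5501302272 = -8.18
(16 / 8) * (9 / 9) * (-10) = -20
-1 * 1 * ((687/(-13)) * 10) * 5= 34350/13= 2642.31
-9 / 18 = -1 / 2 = -0.50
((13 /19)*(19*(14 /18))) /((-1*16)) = -91 /144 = -0.63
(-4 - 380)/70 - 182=-6562/35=-187.49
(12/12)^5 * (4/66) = 2/33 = 0.06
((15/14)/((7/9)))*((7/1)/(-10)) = -27/28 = -0.96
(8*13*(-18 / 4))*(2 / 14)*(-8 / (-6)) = -624 / 7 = -89.14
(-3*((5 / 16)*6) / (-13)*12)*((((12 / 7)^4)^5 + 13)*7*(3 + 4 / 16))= 5677059.33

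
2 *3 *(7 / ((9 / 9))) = 42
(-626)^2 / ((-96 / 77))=-7543613 / 24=-314317.21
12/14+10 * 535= 37456/7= 5350.86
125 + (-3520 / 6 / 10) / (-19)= 7301 / 57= 128.09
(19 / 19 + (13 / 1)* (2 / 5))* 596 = 18476 / 5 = 3695.20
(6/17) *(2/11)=12/187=0.06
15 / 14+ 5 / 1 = 85 / 14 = 6.07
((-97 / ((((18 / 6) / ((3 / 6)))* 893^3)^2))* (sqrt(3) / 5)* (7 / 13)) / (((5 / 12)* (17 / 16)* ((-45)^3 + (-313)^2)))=-2716* sqrt(3) / 14381768705758932053416425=-0.00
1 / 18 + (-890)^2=792100.06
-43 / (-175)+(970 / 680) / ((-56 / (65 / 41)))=801447 / 3903200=0.21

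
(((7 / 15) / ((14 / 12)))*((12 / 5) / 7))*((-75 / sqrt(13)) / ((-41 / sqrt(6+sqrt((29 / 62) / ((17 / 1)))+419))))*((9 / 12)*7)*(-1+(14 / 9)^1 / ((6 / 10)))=43*sqrt(13702*sqrt(30566)+6137810900) / 280891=12.00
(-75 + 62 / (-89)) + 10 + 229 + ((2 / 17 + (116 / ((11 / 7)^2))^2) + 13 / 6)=315299141173 / 132910998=2372.26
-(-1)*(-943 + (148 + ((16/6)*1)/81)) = -193177/243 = -794.97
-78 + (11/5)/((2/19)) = -571/10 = -57.10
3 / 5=0.60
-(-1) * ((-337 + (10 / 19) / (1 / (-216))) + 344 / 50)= -210807 / 475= -443.80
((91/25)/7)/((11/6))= 78/275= 0.28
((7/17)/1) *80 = 560/17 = 32.94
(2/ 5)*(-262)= -524/ 5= -104.80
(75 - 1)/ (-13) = -74/ 13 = -5.69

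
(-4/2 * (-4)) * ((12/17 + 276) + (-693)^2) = 65351496/17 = 3844205.65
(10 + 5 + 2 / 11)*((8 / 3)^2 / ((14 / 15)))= 26720 / 231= 115.67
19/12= 1.58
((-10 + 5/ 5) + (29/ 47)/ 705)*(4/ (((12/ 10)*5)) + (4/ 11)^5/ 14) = -19222347500/ 3201854931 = -6.00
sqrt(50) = 7.07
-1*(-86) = 86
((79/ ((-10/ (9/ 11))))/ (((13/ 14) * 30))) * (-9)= 2.09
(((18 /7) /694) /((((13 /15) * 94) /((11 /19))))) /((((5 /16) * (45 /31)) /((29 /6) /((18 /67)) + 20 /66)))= 1347446 /1268921745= 0.00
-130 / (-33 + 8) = 26 / 5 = 5.20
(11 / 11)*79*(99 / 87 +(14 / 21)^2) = 32627 / 261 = 125.01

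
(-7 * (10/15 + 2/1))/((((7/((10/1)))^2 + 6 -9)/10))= 56000/753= 74.37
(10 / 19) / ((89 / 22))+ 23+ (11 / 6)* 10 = 210344 / 5073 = 41.46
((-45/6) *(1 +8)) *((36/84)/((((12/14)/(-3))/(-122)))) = -24705/2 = -12352.50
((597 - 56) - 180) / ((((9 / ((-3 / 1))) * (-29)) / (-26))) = -9386 / 87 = -107.89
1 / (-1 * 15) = -1 / 15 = -0.07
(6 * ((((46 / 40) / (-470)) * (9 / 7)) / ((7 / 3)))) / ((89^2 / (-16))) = 7452 / 456051575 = 0.00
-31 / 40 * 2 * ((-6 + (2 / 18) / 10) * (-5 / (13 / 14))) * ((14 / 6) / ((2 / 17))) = -13918597 / 14040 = -991.35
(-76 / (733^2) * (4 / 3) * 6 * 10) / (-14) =3040 / 3761023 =0.00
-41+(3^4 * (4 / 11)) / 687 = -103171 / 2519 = -40.96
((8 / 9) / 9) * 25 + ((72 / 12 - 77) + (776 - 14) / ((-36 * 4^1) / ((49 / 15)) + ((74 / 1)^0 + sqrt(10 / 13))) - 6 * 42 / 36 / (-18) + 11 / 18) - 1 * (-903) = 1278607036415 / 1563520401 - 609854 * sqrt(130) / 19302721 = 817.41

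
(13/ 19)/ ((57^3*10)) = 13/ 35186670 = 0.00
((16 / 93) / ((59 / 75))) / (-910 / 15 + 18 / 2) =-240 / 56699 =-0.00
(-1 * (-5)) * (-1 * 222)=-1110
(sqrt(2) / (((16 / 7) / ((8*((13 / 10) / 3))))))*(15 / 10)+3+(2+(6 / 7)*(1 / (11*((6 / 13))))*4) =91*sqrt(2) / 40+437 / 77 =8.89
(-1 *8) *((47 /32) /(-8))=47 /32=1.47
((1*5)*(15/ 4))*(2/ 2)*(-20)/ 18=-125/ 6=-20.83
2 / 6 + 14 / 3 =5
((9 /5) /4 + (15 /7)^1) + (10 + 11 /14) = 1873 /140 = 13.38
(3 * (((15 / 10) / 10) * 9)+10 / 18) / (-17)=-829 / 3060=-0.27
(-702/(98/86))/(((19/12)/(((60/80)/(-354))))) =45279/54929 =0.82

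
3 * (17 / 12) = 17 / 4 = 4.25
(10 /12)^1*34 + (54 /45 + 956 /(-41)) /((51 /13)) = 237283 /10455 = 22.70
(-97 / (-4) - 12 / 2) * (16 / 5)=292 / 5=58.40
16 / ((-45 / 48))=-256 / 15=-17.07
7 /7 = 1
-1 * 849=-849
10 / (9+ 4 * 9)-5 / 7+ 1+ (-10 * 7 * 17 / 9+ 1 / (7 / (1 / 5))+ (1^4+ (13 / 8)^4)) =-17735469 / 143360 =-123.71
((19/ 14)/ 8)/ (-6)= -19/ 672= -0.03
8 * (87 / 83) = 696 / 83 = 8.39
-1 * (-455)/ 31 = 455/ 31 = 14.68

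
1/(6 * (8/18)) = 3/8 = 0.38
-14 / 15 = -0.93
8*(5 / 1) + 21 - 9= 52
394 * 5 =1970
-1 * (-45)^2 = -2025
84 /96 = 7 /8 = 0.88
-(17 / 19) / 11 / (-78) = 17 / 16302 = 0.00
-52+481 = 429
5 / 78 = 0.06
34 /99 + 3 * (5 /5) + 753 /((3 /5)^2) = 207406 /99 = 2095.01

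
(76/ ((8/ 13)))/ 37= 3.34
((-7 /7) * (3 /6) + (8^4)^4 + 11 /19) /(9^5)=10696049115004931 /2243862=4766803446.47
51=51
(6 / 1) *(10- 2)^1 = 48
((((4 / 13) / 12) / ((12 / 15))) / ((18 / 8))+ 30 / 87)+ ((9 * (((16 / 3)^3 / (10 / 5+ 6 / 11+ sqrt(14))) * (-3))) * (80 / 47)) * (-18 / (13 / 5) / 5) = -20318383243 / 6219369+ 71368704 * sqrt(14) / 55601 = 1535.79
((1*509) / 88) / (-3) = -509 / 264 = -1.93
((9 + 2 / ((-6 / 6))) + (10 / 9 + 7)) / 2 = 68 / 9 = 7.56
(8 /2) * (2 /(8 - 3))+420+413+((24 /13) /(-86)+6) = 2349417 /2795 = 840.58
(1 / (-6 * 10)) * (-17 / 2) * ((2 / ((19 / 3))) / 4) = 17 / 1520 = 0.01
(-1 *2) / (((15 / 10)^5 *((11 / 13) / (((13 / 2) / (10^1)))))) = -2704 / 13365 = -0.20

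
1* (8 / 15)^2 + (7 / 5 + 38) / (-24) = -2443 / 1800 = -1.36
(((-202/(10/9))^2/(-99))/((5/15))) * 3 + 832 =-597481/275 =-2172.66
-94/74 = -47/37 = -1.27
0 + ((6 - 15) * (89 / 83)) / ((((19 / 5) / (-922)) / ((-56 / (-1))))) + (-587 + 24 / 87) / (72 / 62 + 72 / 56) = 3178477391705 / 24284223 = 130886.52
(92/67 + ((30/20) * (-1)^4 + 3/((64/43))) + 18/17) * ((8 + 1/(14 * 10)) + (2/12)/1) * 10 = 1488394315/3061632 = 486.14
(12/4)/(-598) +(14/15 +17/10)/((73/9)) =34884/109135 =0.32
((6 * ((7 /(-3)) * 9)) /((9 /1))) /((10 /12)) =-84 /5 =-16.80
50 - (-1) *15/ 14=715/ 14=51.07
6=6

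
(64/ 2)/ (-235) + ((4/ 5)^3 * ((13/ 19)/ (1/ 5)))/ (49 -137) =-38328/ 245575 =-0.16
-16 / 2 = -8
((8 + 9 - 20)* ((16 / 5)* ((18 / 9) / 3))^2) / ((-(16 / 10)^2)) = 16 / 3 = 5.33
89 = 89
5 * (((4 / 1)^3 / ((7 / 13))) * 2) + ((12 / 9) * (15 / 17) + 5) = 142175 / 119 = 1194.75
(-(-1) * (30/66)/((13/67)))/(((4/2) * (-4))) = -335/1144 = -0.29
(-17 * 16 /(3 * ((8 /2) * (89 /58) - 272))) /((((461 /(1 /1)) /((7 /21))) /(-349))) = -1376456 /15994395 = -0.09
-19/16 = -1.19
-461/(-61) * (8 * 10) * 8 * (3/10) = 88512/61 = 1451.02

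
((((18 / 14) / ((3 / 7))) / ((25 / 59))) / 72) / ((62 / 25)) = 59 / 1488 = 0.04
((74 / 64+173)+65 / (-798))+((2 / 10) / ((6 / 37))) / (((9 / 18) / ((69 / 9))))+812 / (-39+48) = 6026669 / 21280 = 283.21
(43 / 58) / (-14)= -43 / 812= -0.05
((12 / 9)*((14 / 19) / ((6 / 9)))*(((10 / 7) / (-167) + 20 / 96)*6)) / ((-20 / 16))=-236 / 167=-1.41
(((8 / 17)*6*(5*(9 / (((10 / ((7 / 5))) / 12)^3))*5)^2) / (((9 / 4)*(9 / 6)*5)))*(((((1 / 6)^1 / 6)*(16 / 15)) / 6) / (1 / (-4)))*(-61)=38096319873024 / 166015625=229474.30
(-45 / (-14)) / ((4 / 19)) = 855 / 56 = 15.27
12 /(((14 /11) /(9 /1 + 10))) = 1254 /7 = 179.14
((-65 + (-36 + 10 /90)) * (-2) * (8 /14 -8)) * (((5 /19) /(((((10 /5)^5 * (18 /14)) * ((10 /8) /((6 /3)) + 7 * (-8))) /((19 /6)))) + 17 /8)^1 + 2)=-4658779112 /753543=-6182.50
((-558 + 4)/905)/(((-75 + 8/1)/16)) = 8864/60635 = 0.15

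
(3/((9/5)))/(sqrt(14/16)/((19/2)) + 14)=1444/12129 - 19 * sqrt(14)/84903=0.12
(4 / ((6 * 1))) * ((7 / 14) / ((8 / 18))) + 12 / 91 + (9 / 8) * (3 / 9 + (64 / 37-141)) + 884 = 4906243 / 6734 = 728.58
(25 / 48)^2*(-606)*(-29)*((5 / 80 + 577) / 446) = 16902160625 / 2740224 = 6168.17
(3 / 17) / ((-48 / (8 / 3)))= -1 / 102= -0.01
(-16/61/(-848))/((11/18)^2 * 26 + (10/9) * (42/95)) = 3078/101512967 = 0.00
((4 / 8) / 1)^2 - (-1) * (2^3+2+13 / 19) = 831 / 76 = 10.93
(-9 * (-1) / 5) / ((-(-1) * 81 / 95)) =19 / 9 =2.11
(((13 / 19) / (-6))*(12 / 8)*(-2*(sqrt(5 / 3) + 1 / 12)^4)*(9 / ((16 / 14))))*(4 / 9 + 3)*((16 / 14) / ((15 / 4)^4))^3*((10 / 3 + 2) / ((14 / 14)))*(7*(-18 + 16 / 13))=-13388187430813696 / 4193271894287109375 - 874389843214336*sqrt(15) / 4193271894287109375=-0.00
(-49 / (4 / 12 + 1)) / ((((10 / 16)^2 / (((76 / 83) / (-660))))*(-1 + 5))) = 3724 / 114125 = 0.03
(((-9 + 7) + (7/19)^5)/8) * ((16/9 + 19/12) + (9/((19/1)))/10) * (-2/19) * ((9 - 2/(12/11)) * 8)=2473869674141/482690739060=5.13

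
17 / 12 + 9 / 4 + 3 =20 / 3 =6.67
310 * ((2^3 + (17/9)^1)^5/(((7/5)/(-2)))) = -41879466.43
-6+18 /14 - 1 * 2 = -47 /7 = -6.71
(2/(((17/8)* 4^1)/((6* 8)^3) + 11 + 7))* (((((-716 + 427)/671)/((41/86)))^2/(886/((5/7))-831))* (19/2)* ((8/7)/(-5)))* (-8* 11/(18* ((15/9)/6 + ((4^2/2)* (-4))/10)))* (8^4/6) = -0.55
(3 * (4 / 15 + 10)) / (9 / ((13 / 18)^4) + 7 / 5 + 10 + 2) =4398394 / 6637507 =0.66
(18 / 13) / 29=18 / 377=0.05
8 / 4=2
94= 94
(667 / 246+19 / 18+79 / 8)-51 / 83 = 3191941 / 245016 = 13.03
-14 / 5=-2.80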